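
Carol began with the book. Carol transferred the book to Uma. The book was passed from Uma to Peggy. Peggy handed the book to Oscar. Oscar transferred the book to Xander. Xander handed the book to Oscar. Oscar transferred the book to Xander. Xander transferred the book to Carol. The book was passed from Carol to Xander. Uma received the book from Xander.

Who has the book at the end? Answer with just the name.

Answer: Uma

Derivation:
Tracking the book through each event:
Start: Carol has the book.
After event 1: Uma has the book.
After event 2: Peggy has the book.
After event 3: Oscar has the book.
After event 4: Xander has the book.
After event 5: Oscar has the book.
After event 6: Xander has the book.
After event 7: Carol has the book.
After event 8: Xander has the book.
After event 9: Uma has the book.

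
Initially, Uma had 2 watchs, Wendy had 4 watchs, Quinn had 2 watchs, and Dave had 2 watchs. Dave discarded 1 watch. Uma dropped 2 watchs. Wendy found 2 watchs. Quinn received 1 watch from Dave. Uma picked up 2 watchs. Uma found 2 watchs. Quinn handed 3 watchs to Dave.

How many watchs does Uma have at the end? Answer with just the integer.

Answer: 4

Derivation:
Tracking counts step by step:
Start: Uma=2, Wendy=4, Quinn=2, Dave=2
Event 1 (Dave -1): Dave: 2 -> 1. State: Uma=2, Wendy=4, Quinn=2, Dave=1
Event 2 (Uma -2): Uma: 2 -> 0. State: Uma=0, Wendy=4, Quinn=2, Dave=1
Event 3 (Wendy +2): Wendy: 4 -> 6. State: Uma=0, Wendy=6, Quinn=2, Dave=1
Event 4 (Dave -> Quinn, 1): Dave: 1 -> 0, Quinn: 2 -> 3. State: Uma=0, Wendy=6, Quinn=3, Dave=0
Event 5 (Uma +2): Uma: 0 -> 2. State: Uma=2, Wendy=6, Quinn=3, Dave=0
Event 6 (Uma +2): Uma: 2 -> 4. State: Uma=4, Wendy=6, Quinn=3, Dave=0
Event 7 (Quinn -> Dave, 3): Quinn: 3 -> 0, Dave: 0 -> 3. State: Uma=4, Wendy=6, Quinn=0, Dave=3

Uma's final count: 4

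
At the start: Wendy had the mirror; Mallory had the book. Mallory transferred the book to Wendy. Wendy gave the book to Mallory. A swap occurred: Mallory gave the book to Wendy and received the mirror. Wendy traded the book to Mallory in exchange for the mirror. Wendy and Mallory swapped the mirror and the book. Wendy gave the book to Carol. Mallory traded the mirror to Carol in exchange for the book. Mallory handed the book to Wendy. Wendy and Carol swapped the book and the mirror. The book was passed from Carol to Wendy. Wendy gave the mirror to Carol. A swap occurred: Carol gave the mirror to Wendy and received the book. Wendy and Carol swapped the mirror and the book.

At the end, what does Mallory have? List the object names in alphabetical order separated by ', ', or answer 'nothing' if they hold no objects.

Tracking all object holders:
Start: mirror:Wendy, book:Mallory
Event 1 (give book: Mallory -> Wendy). State: mirror:Wendy, book:Wendy
Event 2 (give book: Wendy -> Mallory). State: mirror:Wendy, book:Mallory
Event 3 (swap book<->mirror: now book:Wendy, mirror:Mallory). State: mirror:Mallory, book:Wendy
Event 4 (swap book<->mirror: now book:Mallory, mirror:Wendy). State: mirror:Wendy, book:Mallory
Event 5 (swap mirror<->book: now mirror:Mallory, book:Wendy). State: mirror:Mallory, book:Wendy
Event 6 (give book: Wendy -> Carol). State: mirror:Mallory, book:Carol
Event 7 (swap mirror<->book: now mirror:Carol, book:Mallory). State: mirror:Carol, book:Mallory
Event 8 (give book: Mallory -> Wendy). State: mirror:Carol, book:Wendy
Event 9 (swap book<->mirror: now book:Carol, mirror:Wendy). State: mirror:Wendy, book:Carol
Event 10 (give book: Carol -> Wendy). State: mirror:Wendy, book:Wendy
Event 11 (give mirror: Wendy -> Carol). State: mirror:Carol, book:Wendy
Event 12 (swap mirror<->book: now mirror:Wendy, book:Carol). State: mirror:Wendy, book:Carol
Event 13 (swap mirror<->book: now mirror:Carol, book:Wendy). State: mirror:Carol, book:Wendy

Final state: mirror:Carol, book:Wendy
Mallory holds: (nothing).

Answer: nothing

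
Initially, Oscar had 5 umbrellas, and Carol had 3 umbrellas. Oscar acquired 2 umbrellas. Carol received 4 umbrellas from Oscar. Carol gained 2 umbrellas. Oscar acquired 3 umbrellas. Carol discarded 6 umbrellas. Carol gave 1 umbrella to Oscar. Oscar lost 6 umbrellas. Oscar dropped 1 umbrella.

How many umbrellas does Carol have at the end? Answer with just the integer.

Answer: 2

Derivation:
Tracking counts step by step:
Start: Oscar=5, Carol=3
Event 1 (Oscar +2): Oscar: 5 -> 7. State: Oscar=7, Carol=3
Event 2 (Oscar -> Carol, 4): Oscar: 7 -> 3, Carol: 3 -> 7. State: Oscar=3, Carol=7
Event 3 (Carol +2): Carol: 7 -> 9. State: Oscar=3, Carol=9
Event 4 (Oscar +3): Oscar: 3 -> 6. State: Oscar=6, Carol=9
Event 5 (Carol -6): Carol: 9 -> 3. State: Oscar=6, Carol=3
Event 6 (Carol -> Oscar, 1): Carol: 3 -> 2, Oscar: 6 -> 7. State: Oscar=7, Carol=2
Event 7 (Oscar -6): Oscar: 7 -> 1. State: Oscar=1, Carol=2
Event 8 (Oscar -1): Oscar: 1 -> 0. State: Oscar=0, Carol=2

Carol's final count: 2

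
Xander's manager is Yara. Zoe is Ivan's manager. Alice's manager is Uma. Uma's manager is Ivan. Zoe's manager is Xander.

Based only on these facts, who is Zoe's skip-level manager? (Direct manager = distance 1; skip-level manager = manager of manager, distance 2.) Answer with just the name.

Reconstructing the manager chain from the given facts:
  Yara -> Xander -> Zoe -> Ivan -> Uma -> Alice
(each arrow means 'manager of the next')
Positions in the chain (0 = top):
  position of Yara: 0
  position of Xander: 1
  position of Zoe: 2
  position of Ivan: 3
  position of Uma: 4
  position of Alice: 5

Zoe is at position 2; the skip-level manager is 2 steps up the chain, i.e. position 0: Yara.

Answer: Yara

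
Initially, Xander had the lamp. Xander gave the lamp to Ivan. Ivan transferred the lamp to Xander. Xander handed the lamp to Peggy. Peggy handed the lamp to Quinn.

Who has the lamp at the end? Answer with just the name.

Tracking the lamp through each event:
Start: Xander has the lamp.
After event 1: Ivan has the lamp.
After event 2: Xander has the lamp.
After event 3: Peggy has the lamp.
After event 4: Quinn has the lamp.

Answer: Quinn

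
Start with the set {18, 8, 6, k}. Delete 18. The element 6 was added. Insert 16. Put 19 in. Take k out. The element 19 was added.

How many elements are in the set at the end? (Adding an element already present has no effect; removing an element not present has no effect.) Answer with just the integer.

Answer: 4

Derivation:
Tracking the set through each operation:
Start: {18, 6, 8, k}
Event 1 (remove 18): removed. Set: {6, 8, k}
Event 2 (add 6): already present, no change. Set: {6, 8, k}
Event 3 (add 16): added. Set: {16, 6, 8, k}
Event 4 (add 19): added. Set: {16, 19, 6, 8, k}
Event 5 (remove k): removed. Set: {16, 19, 6, 8}
Event 6 (add 19): already present, no change. Set: {16, 19, 6, 8}

Final set: {16, 19, 6, 8} (size 4)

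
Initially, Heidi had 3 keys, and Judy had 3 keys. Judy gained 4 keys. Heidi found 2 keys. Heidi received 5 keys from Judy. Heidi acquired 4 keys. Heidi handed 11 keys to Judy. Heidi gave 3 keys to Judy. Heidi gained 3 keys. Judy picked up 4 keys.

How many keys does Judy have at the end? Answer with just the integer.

Tracking counts step by step:
Start: Heidi=3, Judy=3
Event 1 (Judy +4): Judy: 3 -> 7. State: Heidi=3, Judy=7
Event 2 (Heidi +2): Heidi: 3 -> 5. State: Heidi=5, Judy=7
Event 3 (Judy -> Heidi, 5): Judy: 7 -> 2, Heidi: 5 -> 10. State: Heidi=10, Judy=2
Event 4 (Heidi +4): Heidi: 10 -> 14. State: Heidi=14, Judy=2
Event 5 (Heidi -> Judy, 11): Heidi: 14 -> 3, Judy: 2 -> 13. State: Heidi=3, Judy=13
Event 6 (Heidi -> Judy, 3): Heidi: 3 -> 0, Judy: 13 -> 16. State: Heidi=0, Judy=16
Event 7 (Heidi +3): Heidi: 0 -> 3. State: Heidi=3, Judy=16
Event 8 (Judy +4): Judy: 16 -> 20. State: Heidi=3, Judy=20

Judy's final count: 20

Answer: 20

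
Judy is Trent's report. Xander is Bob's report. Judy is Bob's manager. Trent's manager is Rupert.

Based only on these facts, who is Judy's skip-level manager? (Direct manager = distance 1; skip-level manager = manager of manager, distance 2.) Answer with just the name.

Answer: Rupert

Derivation:
Reconstructing the manager chain from the given facts:
  Rupert -> Trent -> Judy -> Bob -> Xander
(each arrow means 'manager of the next')
Positions in the chain (0 = top):
  position of Rupert: 0
  position of Trent: 1
  position of Judy: 2
  position of Bob: 3
  position of Xander: 4

Judy is at position 2; the skip-level manager is 2 steps up the chain, i.e. position 0: Rupert.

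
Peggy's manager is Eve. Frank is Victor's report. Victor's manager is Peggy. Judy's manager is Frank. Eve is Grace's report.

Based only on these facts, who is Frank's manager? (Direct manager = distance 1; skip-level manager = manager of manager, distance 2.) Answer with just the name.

Reconstructing the manager chain from the given facts:
  Grace -> Eve -> Peggy -> Victor -> Frank -> Judy
(each arrow means 'manager of the next')
Positions in the chain (0 = top):
  position of Grace: 0
  position of Eve: 1
  position of Peggy: 2
  position of Victor: 3
  position of Frank: 4
  position of Judy: 5

Frank is at position 4; the manager is 1 step up the chain, i.e. position 3: Victor.

Answer: Victor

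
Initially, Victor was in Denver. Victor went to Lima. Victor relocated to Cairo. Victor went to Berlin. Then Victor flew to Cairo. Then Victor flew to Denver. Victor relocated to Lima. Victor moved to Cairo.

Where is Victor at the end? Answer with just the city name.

Answer: Cairo

Derivation:
Tracking Victor's location:
Start: Victor is in Denver.
After move 1: Denver -> Lima. Victor is in Lima.
After move 2: Lima -> Cairo. Victor is in Cairo.
After move 3: Cairo -> Berlin. Victor is in Berlin.
After move 4: Berlin -> Cairo. Victor is in Cairo.
After move 5: Cairo -> Denver. Victor is in Denver.
After move 6: Denver -> Lima. Victor is in Lima.
After move 7: Lima -> Cairo. Victor is in Cairo.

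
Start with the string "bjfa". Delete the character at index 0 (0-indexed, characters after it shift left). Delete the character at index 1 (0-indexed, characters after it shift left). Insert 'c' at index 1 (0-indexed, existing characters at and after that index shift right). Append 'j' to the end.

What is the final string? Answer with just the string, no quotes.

Answer: jcaj

Derivation:
Applying each edit step by step:
Start: "bjfa"
Op 1 (delete idx 0 = 'b'): "bjfa" -> "jfa"
Op 2 (delete idx 1 = 'f'): "jfa" -> "ja"
Op 3 (insert 'c' at idx 1): "ja" -> "jca"
Op 4 (append 'j'): "jca" -> "jcaj"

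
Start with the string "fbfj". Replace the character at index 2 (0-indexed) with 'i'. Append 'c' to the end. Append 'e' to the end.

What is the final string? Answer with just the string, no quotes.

Applying each edit step by step:
Start: "fbfj"
Op 1 (replace idx 2: 'f' -> 'i'): "fbfj" -> "fbij"
Op 2 (append 'c'): "fbij" -> "fbijc"
Op 3 (append 'e'): "fbijc" -> "fbijce"

Answer: fbijce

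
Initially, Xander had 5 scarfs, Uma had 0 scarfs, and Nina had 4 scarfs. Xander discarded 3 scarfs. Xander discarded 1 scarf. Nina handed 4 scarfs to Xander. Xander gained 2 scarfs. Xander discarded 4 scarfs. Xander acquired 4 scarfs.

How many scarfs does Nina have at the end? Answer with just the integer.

Tracking counts step by step:
Start: Xander=5, Uma=0, Nina=4
Event 1 (Xander -3): Xander: 5 -> 2. State: Xander=2, Uma=0, Nina=4
Event 2 (Xander -1): Xander: 2 -> 1. State: Xander=1, Uma=0, Nina=4
Event 3 (Nina -> Xander, 4): Nina: 4 -> 0, Xander: 1 -> 5. State: Xander=5, Uma=0, Nina=0
Event 4 (Xander +2): Xander: 5 -> 7. State: Xander=7, Uma=0, Nina=0
Event 5 (Xander -4): Xander: 7 -> 3. State: Xander=3, Uma=0, Nina=0
Event 6 (Xander +4): Xander: 3 -> 7. State: Xander=7, Uma=0, Nina=0

Nina's final count: 0

Answer: 0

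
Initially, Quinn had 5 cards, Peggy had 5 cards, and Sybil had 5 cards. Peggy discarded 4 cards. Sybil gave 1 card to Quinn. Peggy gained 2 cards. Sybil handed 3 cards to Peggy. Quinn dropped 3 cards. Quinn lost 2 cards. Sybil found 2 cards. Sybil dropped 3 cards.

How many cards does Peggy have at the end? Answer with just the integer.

Answer: 6

Derivation:
Tracking counts step by step:
Start: Quinn=5, Peggy=5, Sybil=5
Event 1 (Peggy -4): Peggy: 5 -> 1. State: Quinn=5, Peggy=1, Sybil=5
Event 2 (Sybil -> Quinn, 1): Sybil: 5 -> 4, Quinn: 5 -> 6. State: Quinn=6, Peggy=1, Sybil=4
Event 3 (Peggy +2): Peggy: 1 -> 3. State: Quinn=6, Peggy=3, Sybil=4
Event 4 (Sybil -> Peggy, 3): Sybil: 4 -> 1, Peggy: 3 -> 6. State: Quinn=6, Peggy=6, Sybil=1
Event 5 (Quinn -3): Quinn: 6 -> 3. State: Quinn=3, Peggy=6, Sybil=1
Event 6 (Quinn -2): Quinn: 3 -> 1. State: Quinn=1, Peggy=6, Sybil=1
Event 7 (Sybil +2): Sybil: 1 -> 3. State: Quinn=1, Peggy=6, Sybil=3
Event 8 (Sybil -3): Sybil: 3 -> 0. State: Quinn=1, Peggy=6, Sybil=0

Peggy's final count: 6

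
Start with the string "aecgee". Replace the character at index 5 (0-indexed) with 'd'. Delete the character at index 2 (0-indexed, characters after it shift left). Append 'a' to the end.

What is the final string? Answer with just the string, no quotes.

Applying each edit step by step:
Start: "aecgee"
Op 1 (replace idx 5: 'e' -> 'd'): "aecgee" -> "aecged"
Op 2 (delete idx 2 = 'c'): "aecged" -> "aeged"
Op 3 (append 'a'): "aeged" -> "aegeda"

Answer: aegeda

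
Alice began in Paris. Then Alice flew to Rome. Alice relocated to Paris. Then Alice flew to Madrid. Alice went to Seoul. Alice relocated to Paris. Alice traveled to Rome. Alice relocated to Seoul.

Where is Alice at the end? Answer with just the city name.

Answer: Seoul

Derivation:
Tracking Alice's location:
Start: Alice is in Paris.
After move 1: Paris -> Rome. Alice is in Rome.
After move 2: Rome -> Paris. Alice is in Paris.
After move 3: Paris -> Madrid. Alice is in Madrid.
After move 4: Madrid -> Seoul. Alice is in Seoul.
After move 5: Seoul -> Paris. Alice is in Paris.
After move 6: Paris -> Rome. Alice is in Rome.
After move 7: Rome -> Seoul. Alice is in Seoul.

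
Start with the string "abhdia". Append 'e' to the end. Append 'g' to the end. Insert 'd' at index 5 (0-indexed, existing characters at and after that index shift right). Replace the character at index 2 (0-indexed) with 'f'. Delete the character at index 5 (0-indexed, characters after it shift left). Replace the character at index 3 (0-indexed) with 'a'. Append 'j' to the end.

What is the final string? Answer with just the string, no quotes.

Applying each edit step by step:
Start: "abhdia"
Op 1 (append 'e'): "abhdia" -> "abhdiae"
Op 2 (append 'g'): "abhdiae" -> "abhdiaeg"
Op 3 (insert 'd' at idx 5): "abhdiaeg" -> "abhdidaeg"
Op 4 (replace idx 2: 'h' -> 'f'): "abhdidaeg" -> "abfdidaeg"
Op 5 (delete idx 5 = 'd'): "abfdidaeg" -> "abfdiaeg"
Op 6 (replace idx 3: 'd' -> 'a'): "abfdiaeg" -> "abfaiaeg"
Op 7 (append 'j'): "abfaiaeg" -> "abfaiaegj"

Answer: abfaiaegj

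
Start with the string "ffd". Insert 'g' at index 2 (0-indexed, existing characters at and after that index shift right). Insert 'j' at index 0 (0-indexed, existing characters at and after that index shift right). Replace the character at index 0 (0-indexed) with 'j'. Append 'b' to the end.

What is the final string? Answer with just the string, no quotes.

Answer: jffgdb

Derivation:
Applying each edit step by step:
Start: "ffd"
Op 1 (insert 'g' at idx 2): "ffd" -> "ffgd"
Op 2 (insert 'j' at idx 0): "ffgd" -> "jffgd"
Op 3 (replace idx 0: 'j' -> 'j'): "jffgd" -> "jffgd"
Op 4 (append 'b'): "jffgd" -> "jffgdb"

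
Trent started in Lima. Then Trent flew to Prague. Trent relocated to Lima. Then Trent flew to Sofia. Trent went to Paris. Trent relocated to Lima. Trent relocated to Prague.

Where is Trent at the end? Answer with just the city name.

Answer: Prague

Derivation:
Tracking Trent's location:
Start: Trent is in Lima.
After move 1: Lima -> Prague. Trent is in Prague.
After move 2: Prague -> Lima. Trent is in Lima.
After move 3: Lima -> Sofia. Trent is in Sofia.
After move 4: Sofia -> Paris. Trent is in Paris.
After move 5: Paris -> Lima. Trent is in Lima.
After move 6: Lima -> Prague. Trent is in Prague.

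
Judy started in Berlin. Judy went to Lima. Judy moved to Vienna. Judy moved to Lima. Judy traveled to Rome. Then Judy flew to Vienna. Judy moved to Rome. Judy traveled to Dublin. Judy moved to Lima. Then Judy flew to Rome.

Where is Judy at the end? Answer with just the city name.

Tracking Judy's location:
Start: Judy is in Berlin.
After move 1: Berlin -> Lima. Judy is in Lima.
After move 2: Lima -> Vienna. Judy is in Vienna.
After move 3: Vienna -> Lima. Judy is in Lima.
After move 4: Lima -> Rome. Judy is in Rome.
After move 5: Rome -> Vienna. Judy is in Vienna.
After move 6: Vienna -> Rome. Judy is in Rome.
After move 7: Rome -> Dublin. Judy is in Dublin.
After move 8: Dublin -> Lima. Judy is in Lima.
After move 9: Lima -> Rome. Judy is in Rome.

Answer: Rome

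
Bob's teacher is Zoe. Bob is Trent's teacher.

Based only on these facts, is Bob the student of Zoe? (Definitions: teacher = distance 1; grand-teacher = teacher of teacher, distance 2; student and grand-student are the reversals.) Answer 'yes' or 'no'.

Reconstructing the teacher chain from the given facts:
  Zoe -> Bob -> Trent
(each arrow means 'teacher of the next')
Positions in the chain (0 = top):
  position of Zoe: 0
  position of Bob: 1
  position of Trent: 2

Bob is at position 1, Zoe is at position 0; signed distance (j - i) = -1.
'student' requires j - i = -1. Actual distance is -1, so the relation HOLDS.

Answer: yes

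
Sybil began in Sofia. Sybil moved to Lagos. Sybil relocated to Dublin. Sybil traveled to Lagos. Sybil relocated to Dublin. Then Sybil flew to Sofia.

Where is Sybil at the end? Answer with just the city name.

Tracking Sybil's location:
Start: Sybil is in Sofia.
After move 1: Sofia -> Lagos. Sybil is in Lagos.
After move 2: Lagos -> Dublin. Sybil is in Dublin.
After move 3: Dublin -> Lagos. Sybil is in Lagos.
After move 4: Lagos -> Dublin. Sybil is in Dublin.
After move 5: Dublin -> Sofia. Sybil is in Sofia.

Answer: Sofia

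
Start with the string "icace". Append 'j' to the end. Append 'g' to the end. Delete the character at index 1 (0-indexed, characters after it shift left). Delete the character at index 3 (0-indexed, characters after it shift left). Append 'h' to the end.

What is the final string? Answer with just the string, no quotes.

Answer: iacjgh

Derivation:
Applying each edit step by step:
Start: "icace"
Op 1 (append 'j'): "icace" -> "icacej"
Op 2 (append 'g'): "icacej" -> "icacejg"
Op 3 (delete idx 1 = 'c'): "icacejg" -> "iacejg"
Op 4 (delete idx 3 = 'e'): "iacejg" -> "iacjg"
Op 5 (append 'h'): "iacjg" -> "iacjgh"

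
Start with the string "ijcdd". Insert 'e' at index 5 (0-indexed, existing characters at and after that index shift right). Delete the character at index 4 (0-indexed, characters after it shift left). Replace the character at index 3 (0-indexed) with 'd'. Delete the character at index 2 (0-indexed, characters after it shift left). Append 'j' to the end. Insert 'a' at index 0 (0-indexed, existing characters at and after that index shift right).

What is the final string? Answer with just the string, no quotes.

Answer: aijdej

Derivation:
Applying each edit step by step:
Start: "ijcdd"
Op 1 (insert 'e' at idx 5): "ijcdd" -> "ijcdde"
Op 2 (delete idx 4 = 'd'): "ijcdde" -> "ijcde"
Op 3 (replace idx 3: 'd' -> 'd'): "ijcde" -> "ijcde"
Op 4 (delete idx 2 = 'c'): "ijcde" -> "ijde"
Op 5 (append 'j'): "ijde" -> "ijdej"
Op 6 (insert 'a' at idx 0): "ijdej" -> "aijdej"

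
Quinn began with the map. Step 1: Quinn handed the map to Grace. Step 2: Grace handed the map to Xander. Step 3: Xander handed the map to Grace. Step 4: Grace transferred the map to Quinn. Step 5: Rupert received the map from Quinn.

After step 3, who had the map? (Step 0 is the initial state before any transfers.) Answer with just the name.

Tracking the map holder through step 3:
After step 0 (start): Quinn
After step 1: Grace
After step 2: Xander
After step 3: Grace

At step 3, the holder is Grace.

Answer: Grace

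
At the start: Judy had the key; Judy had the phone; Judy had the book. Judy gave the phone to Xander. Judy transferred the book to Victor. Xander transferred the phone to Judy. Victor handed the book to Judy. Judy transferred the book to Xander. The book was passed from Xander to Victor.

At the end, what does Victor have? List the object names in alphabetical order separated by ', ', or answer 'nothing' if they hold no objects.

Answer: book

Derivation:
Tracking all object holders:
Start: key:Judy, phone:Judy, book:Judy
Event 1 (give phone: Judy -> Xander). State: key:Judy, phone:Xander, book:Judy
Event 2 (give book: Judy -> Victor). State: key:Judy, phone:Xander, book:Victor
Event 3 (give phone: Xander -> Judy). State: key:Judy, phone:Judy, book:Victor
Event 4 (give book: Victor -> Judy). State: key:Judy, phone:Judy, book:Judy
Event 5 (give book: Judy -> Xander). State: key:Judy, phone:Judy, book:Xander
Event 6 (give book: Xander -> Victor). State: key:Judy, phone:Judy, book:Victor

Final state: key:Judy, phone:Judy, book:Victor
Victor holds: book.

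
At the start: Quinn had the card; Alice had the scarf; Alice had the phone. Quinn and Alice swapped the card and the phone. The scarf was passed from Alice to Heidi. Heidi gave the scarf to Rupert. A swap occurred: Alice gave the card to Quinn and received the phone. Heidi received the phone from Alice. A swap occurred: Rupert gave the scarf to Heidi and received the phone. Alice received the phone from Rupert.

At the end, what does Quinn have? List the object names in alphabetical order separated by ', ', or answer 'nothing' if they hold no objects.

Answer: card

Derivation:
Tracking all object holders:
Start: card:Quinn, scarf:Alice, phone:Alice
Event 1 (swap card<->phone: now card:Alice, phone:Quinn). State: card:Alice, scarf:Alice, phone:Quinn
Event 2 (give scarf: Alice -> Heidi). State: card:Alice, scarf:Heidi, phone:Quinn
Event 3 (give scarf: Heidi -> Rupert). State: card:Alice, scarf:Rupert, phone:Quinn
Event 4 (swap card<->phone: now card:Quinn, phone:Alice). State: card:Quinn, scarf:Rupert, phone:Alice
Event 5 (give phone: Alice -> Heidi). State: card:Quinn, scarf:Rupert, phone:Heidi
Event 6 (swap scarf<->phone: now scarf:Heidi, phone:Rupert). State: card:Quinn, scarf:Heidi, phone:Rupert
Event 7 (give phone: Rupert -> Alice). State: card:Quinn, scarf:Heidi, phone:Alice

Final state: card:Quinn, scarf:Heidi, phone:Alice
Quinn holds: card.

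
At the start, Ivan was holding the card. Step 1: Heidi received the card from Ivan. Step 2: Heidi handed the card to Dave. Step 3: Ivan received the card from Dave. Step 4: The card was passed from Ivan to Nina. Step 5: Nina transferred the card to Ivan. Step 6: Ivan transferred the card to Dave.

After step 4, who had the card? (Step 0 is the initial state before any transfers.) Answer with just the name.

Tracking the card holder through step 4:
After step 0 (start): Ivan
After step 1: Heidi
After step 2: Dave
After step 3: Ivan
After step 4: Nina

At step 4, the holder is Nina.

Answer: Nina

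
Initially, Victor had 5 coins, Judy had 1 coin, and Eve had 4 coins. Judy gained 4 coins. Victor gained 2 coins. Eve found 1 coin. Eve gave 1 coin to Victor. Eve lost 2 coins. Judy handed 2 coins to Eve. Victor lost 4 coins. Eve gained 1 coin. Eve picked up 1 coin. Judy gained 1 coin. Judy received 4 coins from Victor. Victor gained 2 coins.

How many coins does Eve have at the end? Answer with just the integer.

Tracking counts step by step:
Start: Victor=5, Judy=1, Eve=4
Event 1 (Judy +4): Judy: 1 -> 5. State: Victor=5, Judy=5, Eve=4
Event 2 (Victor +2): Victor: 5 -> 7. State: Victor=7, Judy=5, Eve=4
Event 3 (Eve +1): Eve: 4 -> 5. State: Victor=7, Judy=5, Eve=5
Event 4 (Eve -> Victor, 1): Eve: 5 -> 4, Victor: 7 -> 8. State: Victor=8, Judy=5, Eve=4
Event 5 (Eve -2): Eve: 4 -> 2. State: Victor=8, Judy=5, Eve=2
Event 6 (Judy -> Eve, 2): Judy: 5 -> 3, Eve: 2 -> 4. State: Victor=8, Judy=3, Eve=4
Event 7 (Victor -4): Victor: 8 -> 4. State: Victor=4, Judy=3, Eve=4
Event 8 (Eve +1): Eve: 4 -> 5. State: Victor=4, Judy=3, Eve=5
Event 9 (Eve +1): Eve: 5 -> 6. State: Victor=4, Judy=3, Eve=6
Event 10 (Judy +1): Judy: 3 -> 4. State: Victor=4, Judy=4, Eve=6
Event 11 (Victor -> Judy, 4): Victor: 4 -> 0, Judy: 4 -> 8. State: Victor=0, Judy=8, Eve=6
Event 12 (Victor +2): Victor: 0 -> 2. State: Victor=2, Judy=8, Eve=6

Eve's final count: 6

Answer: 6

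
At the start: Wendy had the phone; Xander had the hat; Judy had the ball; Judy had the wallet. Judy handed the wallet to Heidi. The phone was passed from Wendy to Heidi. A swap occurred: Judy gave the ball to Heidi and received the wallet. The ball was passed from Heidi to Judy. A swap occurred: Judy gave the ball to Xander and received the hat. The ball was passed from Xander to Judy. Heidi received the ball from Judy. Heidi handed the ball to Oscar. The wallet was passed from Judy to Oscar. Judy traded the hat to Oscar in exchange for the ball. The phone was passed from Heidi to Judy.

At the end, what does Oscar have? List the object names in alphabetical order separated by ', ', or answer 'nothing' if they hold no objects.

Answer: hat, wallet

Derivation:
Tracking all object holders:
Start: phone:Wendy, hat:Xander, ball:Judy, wallet:Judy
Event 1 (give wallet: Judy -> Heidi). State: phone:Wendy, hat:Xander, ball:Judy, wallet:Heidi
Event 2 (give phone: Wendy -> Heidi). State: phone:Heidi, hat:Xander, ball:Judy, wallet:Heidi
Event 3 (swap ball<->wallet: now ball:Heidi, wallet:Judy). State: phone:Heidi, hat:Xander, ball:Heidi, wallet:Judy
Event 4 (give ball: Heidi -> Judy). State: phone:Heidi, hat:Xander, ball:Judy, wallet:Judy
Event 5 (swap ball<->hat: now ball:Xander, hat:Judy). State: phone:Heidi, hat:Judy, ball:Xander, wallet:Judy
Event 6 (give ball: Xander -> Judy). State: phone:Heidi, hat:Judy, ball:Judy, wallet:Judy
Event 7 (give ball: Judy -> Heidi). State: phone:Heidi, hat:Judy, ball:Heidi, wallet:Judy
Event 8 (give ball: Heidi -> Oscar). State: phone:Heidi, hat:Judy, ball:Oscar, wallet:Judy
Event 9 (give wallet: Judy -> Oscar). State: phone:Heidi, hat:Judy, ball:Oscar, wallet:Oscar
Event 10 (swap hat<->ball: now hat:Oscar, ball:Judy). State: phone:Heidi, hat:Oscar, ball:Judy, wallet:Oscar
Event 11 (give phone: Heidi -> Judy). State: phone:Judy, hat:Oscar, ball:Judy, wallet:Oscar

Final state: phone:Judy, hat:Oscar, ball:Judy, wallet:Oscar
Oscar holds: hat, wallet.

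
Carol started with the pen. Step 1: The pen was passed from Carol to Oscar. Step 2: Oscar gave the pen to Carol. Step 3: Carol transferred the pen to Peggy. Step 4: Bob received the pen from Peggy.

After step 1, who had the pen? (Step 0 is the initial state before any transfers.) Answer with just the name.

Answer: Oscar

Derivation:
Tracking the pen holder through step 1:
After step 0 (start): Carol
After step 1: Oscar

At step 1, the holder is Oscar.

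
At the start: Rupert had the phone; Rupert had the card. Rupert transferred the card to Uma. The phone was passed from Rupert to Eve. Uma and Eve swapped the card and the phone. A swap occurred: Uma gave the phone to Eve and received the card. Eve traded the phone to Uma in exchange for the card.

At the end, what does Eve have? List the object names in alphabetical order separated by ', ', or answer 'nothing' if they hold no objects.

Answer: card

Derivation:
Tracking all object holders:
Start: phone:Rupert, card:Rupert
Event 1 (give card: Rupert -> Uma). State: phone:Rupert, card:Uma
Event 2 (give phone: Rupert -> Eve). State: phone:Eve, card:Uma
Event 3 (swap card<->phone: now card:Eve, phone:Uma). State: phone:Uma, card:Eve
Event 4 (swap phone<->card: now phone:Eve, card:Uma). State: phone:Eve, card:Uma
Event 5 (swap phone<->card: now phone:Uma, card:Eve). State: phone:Uma, card:Eve

Final state: phone:Uma, card:Eve
Eve holds: card.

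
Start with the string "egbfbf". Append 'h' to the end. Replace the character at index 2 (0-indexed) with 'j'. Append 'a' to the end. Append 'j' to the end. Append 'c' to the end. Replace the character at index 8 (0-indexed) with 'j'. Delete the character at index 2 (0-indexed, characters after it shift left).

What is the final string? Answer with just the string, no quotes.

Answer: egfbfhajc

Derivation:
Applying each edit step by step:
Start: "egbfbf"
Op 1 (append 'h'): "egbfbf" -> "egbfbfh"
Op 2 (replace idx 2: 'b' -> 'j'): "egbfbfh" -> "egjfbfh"
Op 3 (append 'a'): "egjfbfh" -> "egjfbfha"
Op 4 (append 'j'): "egjfbfha" -> "egjfbfhaj"
Op 5 (append 'c'): "egjfbfhaj" -> "egjfbfhajc"
Op 6 (replace idx 8: 'j' -> 'j'): "egjfbfhajc" -> "egjfbfhajc"
Op 7 (delete idx 2 = 'j'): "egjfbfhajc" -> "egfbfhajc"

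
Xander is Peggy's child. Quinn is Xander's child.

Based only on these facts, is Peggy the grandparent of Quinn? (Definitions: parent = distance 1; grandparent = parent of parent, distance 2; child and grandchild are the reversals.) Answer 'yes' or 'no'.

Reconstructing the parent chain from the given facts:
  Peggy -> Xander -> Quinn
(each arrow means 'parent of the next')
Positions in the chain (0 = top):
  position of Peggy: 0
  position of Xander: 1
  position of Quinn: 2

Peggy is at position 0, Quinn is at position 2; signed distance (j - i) = 2.
'grandparent' requires j - i = 2. Actual distance is 2, so the relation HOLDS.

Answer: yes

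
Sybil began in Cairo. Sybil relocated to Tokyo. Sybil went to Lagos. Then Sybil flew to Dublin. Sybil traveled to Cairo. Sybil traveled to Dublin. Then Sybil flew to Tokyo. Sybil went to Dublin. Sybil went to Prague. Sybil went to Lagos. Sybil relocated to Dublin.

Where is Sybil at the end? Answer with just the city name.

Answer: Dublin

Derivation:
Tracking Sybil's location:
Start: Sybil is in Cairo.
After move 1: Cairo -> Tokyo. Sybil is in Tokyo.
After move 2: Tokyo -> Lagos. Sybil is in Lagos.
After move 3: Lagos -> Dublin. Sybil is in Dublin.
After move 4: Dublin -> Cairo. Sybil is in Cairo.
After move 5: Cairo -> Dublin. Sybil is in Dublin.
After move 6: Dublin -> Tokyo. Sybil is in Tokyo.
After move 7: Tokyo -> Dublin. Sybil is in Dublin.
After move 8: Dublin -> Prague. Sybil is in Prague.
After move 9: Prague -> Lagos. Sybil is in Lagos.
After move 10: Lagos -> Dublin. Sybil is in Dublin.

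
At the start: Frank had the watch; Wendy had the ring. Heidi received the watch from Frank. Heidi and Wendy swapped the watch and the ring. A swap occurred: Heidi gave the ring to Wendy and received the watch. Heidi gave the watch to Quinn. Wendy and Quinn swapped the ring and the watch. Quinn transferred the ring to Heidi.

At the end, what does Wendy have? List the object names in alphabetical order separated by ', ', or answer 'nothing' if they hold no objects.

Tracking all object holders:
Start: watch:Frank, ring:Wendy
Event 1 (give watch: Frank -> Heidi). State: watch:Heidi, ring:Wendy
Event 2 (swap watch<->ring: now watch:Wendy, ring:Heidi). State: watch:Wendy, ring:Heidi
Event 3 (swap ring<->watch: now ring:Wendy, watch:Heidi). State: watch:Heidi, ring:Wendy
Event 4 (give watch: Heidi -> Quinn). State: watch:Quinn, ring:Wendy
Event 5 (swap ring<->watch: now ring:Quinn, watch:Wendy). State: watch:Wendy, ring:Quinn
Event 6 (give ring: Quinn -> Heidi). State: watch:Wendy, ring:Heidi

Final state: watch:Wendy, ring:Heidi
Wendy holds: watch.

Answer: watch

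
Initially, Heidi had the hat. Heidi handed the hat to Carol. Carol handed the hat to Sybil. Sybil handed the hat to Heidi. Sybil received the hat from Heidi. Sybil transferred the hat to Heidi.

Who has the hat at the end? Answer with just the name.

Tracking the hat through each event:
Start: Heidi has the hat.
After event 1: Carol has the hat.
After event 2: Sybil has the hat.
After event 3: Heidi has the hat.
After event 4: Sybil has the hat.
After event 5: Heidi has the hat.

Answer: Heidi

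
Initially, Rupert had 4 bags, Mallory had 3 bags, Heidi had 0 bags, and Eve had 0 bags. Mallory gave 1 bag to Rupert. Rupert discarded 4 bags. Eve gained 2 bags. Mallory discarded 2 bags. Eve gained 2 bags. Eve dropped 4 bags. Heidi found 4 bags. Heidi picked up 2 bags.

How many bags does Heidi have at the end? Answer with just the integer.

Tracking counts step by step:
Start: Rupert=4, Mallory=3, Heidi=0, Eve=0
Event 1 (Mallory -> Rupert, 1): Mallory: 3 -> 2, Rupert: 4 -> 5. State: Rupert=5, Mallory=2, Heidi=0, Eve=0
Event 2 (Rupert -4): Rupert: 5 -> 1. State: Rupert=1, Mallory=2, Heidi=0, Eve=0
Event 3 (Eve +2): Eve: 0 -> 2. State: Rupert=1, Mallory=2, Heidi=0, Eve=2
Event 4 (Mallory -2): Mallory: 2 -> 0. State: Rupert=1, Mallory=0, Heidi=0, Eve=2
Event 5 (Eve +2): Eve: 2 -> 4. State: Rupert=1, Mallory=0, Heidi=0, Eve=4
Event 6 (Eve -4): Eve: 4 -> 0. State: Rupert=1, Mallory=0, Heidi=0, Eve=0
Event 7 (Heidi +4): Heidi: 0 -> 4. State: Rupert=1, Mallory=0, Heidi=4, Eve=0
Event 8 (Heidi +2): Heidi: 4 -> 6. State: Rupert=1, Mallory=0, Heidi=6, Eve=0

Heidi's final count: 6

Answer: 6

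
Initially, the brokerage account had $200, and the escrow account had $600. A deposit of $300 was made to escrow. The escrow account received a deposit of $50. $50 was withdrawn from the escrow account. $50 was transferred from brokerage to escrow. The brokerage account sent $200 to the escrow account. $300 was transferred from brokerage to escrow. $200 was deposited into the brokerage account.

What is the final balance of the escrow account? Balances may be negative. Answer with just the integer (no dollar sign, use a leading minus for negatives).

Answer: 1450

Derivation:
Tracking account balances step by step:
Start: brokerage=200, escrow=600
Event 1 (deposit 300 to escrow): escrow: 600 + 300 = 900. Balances: brokerage=200, escrow=900
Event 2 (deposit 50 to escrow): escrow: 900 + 50 = 950. Balances: brokerage=200, escrow=950
Event 3 (withdraw 50 from escrow): escrow: 950 - 50 = 900. Balances: brokerage=200, escrow=900
Event 4 (transfer 50 brokerage -> escrow): brokerage: 200 - 50 = 150, escrow: 900 + 50 = 950. Balances: brokerage=150, escrow=950
Event 5 (transfer 200 brokerage -> escrow): brokerage: 150 - 200 = -50, escrow: 950 + 200 = 1150. Balances: brokerage=-50, escrow=1150
Event 6 (transfer 300 brokerage -> escrow): brokerage: -50 - 300 = -350, escrow: 1150 + 300 = 1450. Balances: brokerage=-350, escrow=1450
Event 7 (deposit 200 to brokerage): brokerage: -350 + 200 = -150. Balances: brokerage=-150, escrow=1450

Final balance of escrow: 1450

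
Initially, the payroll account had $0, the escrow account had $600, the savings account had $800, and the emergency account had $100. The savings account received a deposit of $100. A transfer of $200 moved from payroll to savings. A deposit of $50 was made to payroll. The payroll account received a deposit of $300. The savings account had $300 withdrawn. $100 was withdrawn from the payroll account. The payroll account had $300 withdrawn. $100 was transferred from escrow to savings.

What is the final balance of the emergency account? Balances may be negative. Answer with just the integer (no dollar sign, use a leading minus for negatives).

Tracking account balances step by step:
Start: payroll=0, escrow=600, savings=800, emergency=100
Event 1 (deposit 100 to savings): savings: 800 + 100 = 900. Balances: payroll=0, escrow=600, savings=900, emergency=100
Event 2 (transfer 200 payroll -> savings): payroll: 0 - 200 = -200, savings: 900 + 200 = 1100. Balances: payroll=-200, escrow=600, savings=1100, emergency=100
Event 3 (deposit 50 to payroll): payroll: -200 + 50 = -150. Balances: payroll=-150, escrow=600, savings=1100, emergency=100
Event 4 (deposit 300 to payroll): payroll: -150 + 300 = 150. Balances: payroll=150, escrow=600, savings=1100, emergency=100
Event 5 (withdraw 300 from savings): savings: 1100 - 300 = 800. Balances: payroll=150, escrow=600, savings=800, emergency=100
Event 6 (withdraw 100 from payroll): payroll: 150 - 100 = 50. Balances: payroll=50, escrow=600, savings=800, emergency=100
Event 7 (withdraw 300 from payroll): payroll: 50 - 300 = -250. Balances: payroll=-250, escrow=600, savings=800, emergency=100
Event 8 (transfer 100 escrow -> savings): escrow: 600 - 100 = 500, savings: 800 + 100 = 900. Balances: payroll=-250, escrow=500, savings=900, emergency=100

Final balance of emergency: 100

Answer: 100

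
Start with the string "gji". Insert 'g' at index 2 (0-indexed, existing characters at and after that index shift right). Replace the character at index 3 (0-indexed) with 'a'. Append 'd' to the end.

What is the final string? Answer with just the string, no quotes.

Applying each edit step by step:
Start: "gji"
Op 1 (insert 'g' at idx 2): "gji" -> "gjgi"
Op 2 (replace idx 3: 'i' -> 'a'): "gjgi" -> "gjga"
Op 3 (append 'd'): "gjga" -> "gjgad"

Answer: gjgad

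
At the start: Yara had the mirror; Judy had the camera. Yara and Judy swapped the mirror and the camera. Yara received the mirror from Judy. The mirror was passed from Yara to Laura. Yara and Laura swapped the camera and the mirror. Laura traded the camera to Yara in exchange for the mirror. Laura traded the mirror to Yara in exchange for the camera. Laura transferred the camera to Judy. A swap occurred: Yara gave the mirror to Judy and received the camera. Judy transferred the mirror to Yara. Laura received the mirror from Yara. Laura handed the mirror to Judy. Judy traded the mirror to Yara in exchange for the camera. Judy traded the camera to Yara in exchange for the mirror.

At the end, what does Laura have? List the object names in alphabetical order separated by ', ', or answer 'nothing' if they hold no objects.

Tracking all object holders:
Start: mirror:Yara, camera:Judy
Event 1 (swap mirror<->camera: now mirror:Judy, camera:Yara). State: mirror:Judy, camera:Yara
Event 2 (give mirror: Judy -> Yara). State: mirror:Yara, camera:Yara
Event 3 (give mirror: Yara -> Laura). State: mirror:Laura, camera:Yara
Event 4 (swap camera<->mirror: now camera:Laura, mirror:Yara). State: mirror:Yara, camera:Laura
Event 5 (swap camera<->mirror: now camera:Yara, mirror:Laura). State: mirror:Laura, camera:Yara
Event 6 (swap mirror<->camera: now mirror:Yara, camera:Laura). State: mirror:Yara, camera:Laura
Event 7 (give camera: Laura -> Judy). State: mirror:Yara, camera:Judy
Event 8 (swap mirror<->camera: now mirror:Judy, camera:Yara). State: mirror:Judy, camera:Yara
Event 9 (give mirror: Judy -> Yara). State: mirror:Yara, camera:Yara
Event 10 (give mirror: Yara -> Laura). State: mirror:Laura, camera:Yara
Event 11 (give mirror: Laura -> Judy). State: mirror:Judy, camera:Yara
Event 12 (swap mirror<->camera: now mirror:Yara, camera:Judy). State: mirror:Yara, camera:Judy
Event 13 (swap camera<->mirror: now camera:Yara, mirror:Judy). State: mirror:Judy, camera:Yara

Final state: mirror:Judy, camera:Yara
Laura holds: (nothing).

Answer: nothing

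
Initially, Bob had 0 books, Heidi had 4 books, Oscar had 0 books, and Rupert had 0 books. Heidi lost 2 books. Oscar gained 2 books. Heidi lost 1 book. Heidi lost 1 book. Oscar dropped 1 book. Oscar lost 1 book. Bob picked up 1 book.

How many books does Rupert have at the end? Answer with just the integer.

Tracking counts step by step:
Start: Bob=0, Heidi=4, Oscar=0, Rupert=0
Event 1 (Heidi -2): Heidi: 4 -> 2. State: Bob=0, Heidi=2, Oscar=0, Rupert=0
Event 2 (Oscar +2): Oscar: 0 -> 2. State: Bob=0, Heidi=2, Oscar=2, Rupert=0
Event 3 (Heidi -1): Heidi: 2 -> 1. State: Bob=0, Heidi=1, Oscar=2, Rupert=0
Event 4 (Heidi -1): Heidi: 1 -> 0. State: Bob=0, Heidi=0, Oscar=2, Rupert=0
Event 5 (Oscar -1): Oscar: 2 -> 1. State: Bob=0, Heidi=0, Oscar=1, Rupert=0
Event 6 (Oscar -1): Oscar: 1 -> 0. State: Bob=0, Heidi=0, Oscar=0, Rupert=0
Event 7 (Bob +1): Bob: 0 -> 1. State: Bob=1, Heidi=0, Oscar=0, Rupert=0

Rupert's final count: 0

Answer: 0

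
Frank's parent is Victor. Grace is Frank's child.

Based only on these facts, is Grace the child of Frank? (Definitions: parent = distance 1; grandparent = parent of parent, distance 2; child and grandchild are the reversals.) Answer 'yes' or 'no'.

Reconstructing the parent chain from the given facts:
  Victor -> Frank -> Grace
(each arrow means 'parent of the next')
Positions in the chain (0 = top):
  position of Victor: 0
  position of Frank: 1
  position of Grace: 2

Grace is at position 2, Frank is at position 1; signed distance (j - i) = -1.
'child' requires j - i = -1. Actual distance is -1, so the relation HOLDS.

Answer: yes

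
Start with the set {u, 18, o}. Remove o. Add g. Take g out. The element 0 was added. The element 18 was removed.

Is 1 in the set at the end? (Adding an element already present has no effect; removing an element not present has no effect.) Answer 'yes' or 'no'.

Tracking the set through each operation:
Start: {18, o, u}
Event 1 (remove o): removed. Set: {18, u}
Event 2 (add g): added. Set: {18, g, u}
Event 3 (remove g): removed. Set: {18, u}
Event 4 (add 0): added. Set: {0, 18, u}
Event 5 (remove 18): removed. Set: {0, u}

Final set: {0, u} (size 2)
1 is NOT in the final set.

Answer: no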